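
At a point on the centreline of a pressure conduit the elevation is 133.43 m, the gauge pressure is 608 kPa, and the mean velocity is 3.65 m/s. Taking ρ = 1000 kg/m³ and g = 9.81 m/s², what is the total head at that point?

h ≈ 196.09 m

Pressure head ψ = P/(ρg) = 608×1000 / (1000 × 9.81) = 61.98 m.
Velocity head = v²/(2g) = 3.65² / (2 × 9.81) = 0.679 m.
h = z + ψ + v²/(2g) = 133.43 + 61.98 + 0.679 = 196.09 m.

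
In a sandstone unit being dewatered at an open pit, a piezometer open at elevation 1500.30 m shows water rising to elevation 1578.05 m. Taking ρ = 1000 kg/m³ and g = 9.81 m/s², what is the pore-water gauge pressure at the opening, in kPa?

P ≈ 763 kPa

Pressure head ψ = h − z = 1578.05 − 1500.30 = 77.75 m.
P = ρgψ = 1000 × 9.81 × 77.75 = 762728 Pa ≈ 763 kPa.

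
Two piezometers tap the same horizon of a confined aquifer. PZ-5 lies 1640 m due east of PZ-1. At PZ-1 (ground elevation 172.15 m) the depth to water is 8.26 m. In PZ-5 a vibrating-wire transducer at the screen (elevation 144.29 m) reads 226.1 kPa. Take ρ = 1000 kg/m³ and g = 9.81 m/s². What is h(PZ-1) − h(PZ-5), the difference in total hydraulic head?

Total head at PZ-1: h = 172.15 − 8.26 = 163.89 m.
Pressure head at PZ-5: ψ = P/(ρg) = 226.1×1000 / (1000 × 9.81) = 23.05 m.
Total head at PZ-5: h = z + ψ = 144.29 + 23.05 = 167.34 m.
Head difference: h(PZ-1) − h(PZ-5) = 163.89 − 167.34 = -3.45 m.

Δh ≈ -3.45 m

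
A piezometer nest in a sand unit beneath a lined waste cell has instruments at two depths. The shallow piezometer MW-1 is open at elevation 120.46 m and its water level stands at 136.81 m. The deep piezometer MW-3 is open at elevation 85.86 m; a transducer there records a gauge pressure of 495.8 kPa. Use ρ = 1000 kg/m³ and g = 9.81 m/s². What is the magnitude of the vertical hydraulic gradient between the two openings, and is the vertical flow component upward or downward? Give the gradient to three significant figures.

|i_v| ≈ 0.0118; vertical flow is downward

Total head at MW-1: h = 136.81 m (water level in the standpipe).
Pressure head at MW-3: ψ = P/(ρg) = 495.8×1000 / (1000 × 9.81) = 50.54 m.
Total head at MW-3: h = z + ψ = 85.86 + 50.54 = 136.40 m.
Δh = h(MW-1) − h(MW-3) = 136.81 − 136.40 = 0.41 m.
Vertical separation Δz = 120.46 − 85.86 = 34.60 m.
|i_v| = |Δh| / Δz = 0.41 / 34.60 = 0.0118.
Head is higher in the shallow piezometer, so vertical flow is downward (recharge condition).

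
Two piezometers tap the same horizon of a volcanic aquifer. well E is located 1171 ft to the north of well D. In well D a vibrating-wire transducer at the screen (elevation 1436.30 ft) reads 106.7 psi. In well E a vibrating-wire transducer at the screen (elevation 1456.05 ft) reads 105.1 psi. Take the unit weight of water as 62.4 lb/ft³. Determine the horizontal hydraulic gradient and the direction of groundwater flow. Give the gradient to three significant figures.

Pressure head at well D: ψ = 144·P/γ = 144 × 106.7 / 62.4 = 246.23 ft.
Total head at well D: h = z + ψ = 1436.30 + 246.23 = 1682.53 ft.
Pressure head at well E: ψ = 144·P/γ = 144 × 105.1 / 62.4 = 242.54 ft.
Total head at well E: h = z + ψ = 1456.05 + 242.54 = 1698.59 ft.
Head difference: h(well D) − h(well E) = 1682.53 − 1698.59 = -16.06 ft.
Hydraulic gradient: i = |Δh| / L = 16.06 / 1171 = 0.0137.
Flow is from higher to lower head: from well E toward well D, i.e. toward the south.

i ≈ 0.0137; groundwater flows toward the south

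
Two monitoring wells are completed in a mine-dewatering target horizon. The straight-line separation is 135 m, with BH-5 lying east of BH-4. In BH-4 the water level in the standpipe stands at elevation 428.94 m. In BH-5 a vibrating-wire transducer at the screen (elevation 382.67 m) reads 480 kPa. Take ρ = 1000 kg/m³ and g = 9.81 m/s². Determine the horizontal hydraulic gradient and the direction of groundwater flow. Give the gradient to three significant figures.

Total head at BH-4: h = 428.94 m (water level in the piezometer is the total head).
Pressure head at BH-5: ψ = P/(ρg) = 480×1000 / (1000 × 9.81) = 48.93 m.
Total head at BH-5: h = z + ψ = 382.67 + 48.93 = 431.60 m.
Head difference: h(BH-4) − h(BH-5) = 428.94 − 431.60 = -2.66 m.
Hydraulic gradient: i = |Δh| / L = 2.66 / 135 = 0.0197.
Flow is from higher to lower head: from BH-5 toward BH-4, i.e. toward the west.

i ≈ 0.0197; groundwater flows toward the west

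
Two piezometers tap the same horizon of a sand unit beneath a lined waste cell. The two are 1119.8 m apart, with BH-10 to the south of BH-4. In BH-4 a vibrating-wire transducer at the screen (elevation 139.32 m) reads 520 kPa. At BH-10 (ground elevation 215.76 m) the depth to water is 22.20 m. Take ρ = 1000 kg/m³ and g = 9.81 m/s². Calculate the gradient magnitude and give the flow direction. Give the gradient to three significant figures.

i ≈ 0.00110; groundwater flows toward the north

Pressure head at BH-4: ψ = P/(ρg) = 520×1000 / (1000 × 9.81) = 53.01 m.
Total head at BH-4: h = z + ψ = 139.32 + 53.01 = 192.33 m.
Total head at BH-10: h = 215.76 − 22.20 = 193.56 m.
Head difference: h(BH-4) − h(BH-10) = 192.33 − 193.56 = -1.23 m.
Hydraulic gradient: i = |Δh| / L = 1.23 / 1119.8 = 0.00110.
Flow is from higher to lower head: from BH-10 toward BH-4, i.e. toward the north.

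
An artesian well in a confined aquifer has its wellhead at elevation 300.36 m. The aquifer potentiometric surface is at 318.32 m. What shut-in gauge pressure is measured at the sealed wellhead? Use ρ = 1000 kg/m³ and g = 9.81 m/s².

Head above the cap: Δh = 318.32 − 300.36 = 17.96 m.
P = ρgΔh = 1000 × 9.81 × 17.96 = 176188 Pa ≈ 176 kPa.

P ≈ 176 kPa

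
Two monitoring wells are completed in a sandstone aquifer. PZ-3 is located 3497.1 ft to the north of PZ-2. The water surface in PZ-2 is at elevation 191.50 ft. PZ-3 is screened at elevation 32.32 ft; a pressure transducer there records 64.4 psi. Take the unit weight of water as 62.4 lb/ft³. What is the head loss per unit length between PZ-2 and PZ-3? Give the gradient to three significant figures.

i ≈ 0.00302 ft/ft

Total head at PZ-2: h = 191.50 ft (water level in the piezometer is the total head).
Pressure head at PZ-3: ψ = 144·P/γ = 144 × 64.4 / 62.4 = 148.62 ft.
Total head at PZ-3: h = z + ψ = 32.32 + 148.62 = 180.94 ft.
Head difference: h(PZ-2) − h(PZ-3) = 191.50 − 180.94 = 10.56 ft.
Hydraulic gradient: i = |Δh| / L = 10.56 / 3497.1 = 0.00302.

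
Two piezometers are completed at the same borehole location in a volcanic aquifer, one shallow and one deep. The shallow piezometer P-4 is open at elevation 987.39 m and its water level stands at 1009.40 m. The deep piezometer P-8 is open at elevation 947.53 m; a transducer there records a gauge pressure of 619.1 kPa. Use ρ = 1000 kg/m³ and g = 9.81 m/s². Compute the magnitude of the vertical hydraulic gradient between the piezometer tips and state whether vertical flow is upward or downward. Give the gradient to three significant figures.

Total head at P-4: h = 1009.40 m (water level in the standpipe).
Pressure head at P-8: ψ = P/(ρg) = 619.1×1000 / (1000 × 9.81) = 63.11 m.
Total head at P-8: h = z + ψ = 947.53 + 63.11 = 1010.64 m.
Δh = h(P-4) − h(P-8) = 1009.40 − 1010.64 = -1.24 m.
Vertical separation Δz = 987.39 − 947.53 = 39.86 m.
|i_v| = |Δh| / Δz = 1.24 / 39.86 = 0.0311.
Head is higher in the deep piezometer, so vertical flow is upward (discharge condition).

|i_v| ≈ 0.0311; vertical flow is upward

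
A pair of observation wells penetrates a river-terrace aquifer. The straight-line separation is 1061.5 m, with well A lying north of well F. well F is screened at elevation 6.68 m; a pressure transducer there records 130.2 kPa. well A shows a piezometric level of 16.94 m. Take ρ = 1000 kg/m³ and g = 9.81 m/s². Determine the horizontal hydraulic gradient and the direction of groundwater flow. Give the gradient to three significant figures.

i ≈ 0.00284; groundwater flows toward the north

Pressure head at well F: ψ = P/(ρg) = 130.2×1000 / (1000 × 9.81) = 13.27 m.
Total head at well F: h = z + ψ = 6.68 + 13.27 = 19.95 m.
Total head at well A: h = 16.94 m (water level in the piezometer is the total head).
Head difference: h(well F) − h(well A) = 19.95 − 16.94 = 3.01 m.
Hydraulic gradient: i = |Δh| / L = 3.01 / 1061.5 = 0.00284.
Flow is from higher to lower head: from well F toward well A, i.e. toward the north.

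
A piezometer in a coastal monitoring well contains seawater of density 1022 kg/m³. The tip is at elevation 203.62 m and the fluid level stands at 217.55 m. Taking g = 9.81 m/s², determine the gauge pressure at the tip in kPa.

Pressure head ψ = h − z = 217.55 − 203.62 = 13.93 m.
P = ρgψ = 1022 × 9.81 × 13.93 = 139660 Pa ≈ 140 kPa.

P ≈ 140 kPa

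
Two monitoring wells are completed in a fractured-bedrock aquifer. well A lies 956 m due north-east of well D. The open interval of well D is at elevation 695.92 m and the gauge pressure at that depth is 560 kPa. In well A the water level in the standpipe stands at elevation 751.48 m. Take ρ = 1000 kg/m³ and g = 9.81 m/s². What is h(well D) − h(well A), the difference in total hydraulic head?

Pressure head at well D: ψ = P/(ρg) = 560×1000 / (1000 × 9.81) = 57.08 m.
Total head at well D: h = z + ψ = 695.92 + 57.08 = 753.00 m.
Total head at well A: h = 751.48 m (water level in the piezometer is the total head).
Head difference: h(well D) − h(well A) = 753.00 − 751.48 = 1.52 m.

Δh ≈ 1.52 m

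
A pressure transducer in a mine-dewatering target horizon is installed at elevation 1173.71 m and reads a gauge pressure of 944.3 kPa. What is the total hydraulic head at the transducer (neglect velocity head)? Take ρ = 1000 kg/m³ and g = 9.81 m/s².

h ≈ 1269.97 m

ψ = P/(ρg) = 944.3×1000 / (1000 × 9.81) = 96.26 m.
h = z + ψ = 1173.71 + 96.26 = 1269.97 m.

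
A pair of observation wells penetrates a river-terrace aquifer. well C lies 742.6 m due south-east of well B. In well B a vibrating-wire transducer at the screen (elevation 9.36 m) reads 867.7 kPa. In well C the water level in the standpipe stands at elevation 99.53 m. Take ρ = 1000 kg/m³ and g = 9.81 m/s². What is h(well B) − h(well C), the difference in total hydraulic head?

Pressure head at well B: ψ = P/(ρg) = 867.7×1000 / (1000 × 9.81) = 88.45 m.
Total head at well B: h = z + ψ = 9.36 + 88.45 = 97.81 m.
Total head at well C: h = 99.53 m (water level in the piezometer is the total head).
Head difference: h(well B) − h(well C) = 97.81 − 99.53 = -1.72 m.

Δh ≈ -1.72 m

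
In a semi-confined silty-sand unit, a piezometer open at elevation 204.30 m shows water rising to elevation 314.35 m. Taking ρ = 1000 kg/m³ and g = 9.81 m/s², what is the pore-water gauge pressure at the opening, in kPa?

Pressure head ψ = h − z = 314.35 − 204.30 = 110.05 m.
P = ρgψ = 1000 × 9.81 × 110.05 = 1079590 Pa ≈ 1080 kPa.

P ≈ 1080 kPa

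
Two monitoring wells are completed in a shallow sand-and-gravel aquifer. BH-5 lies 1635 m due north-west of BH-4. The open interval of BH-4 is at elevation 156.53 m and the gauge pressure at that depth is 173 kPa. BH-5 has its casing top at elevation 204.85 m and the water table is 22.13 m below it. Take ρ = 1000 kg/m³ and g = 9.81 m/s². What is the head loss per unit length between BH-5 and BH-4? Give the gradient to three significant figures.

Pressure head at BH-4: ψ = P/(ρg) = 173×1000 / (1000 × 9.81) = 17.64 m.
Total head at BH-4: h = z + ψ = 156.53 + 17.64 = 174.17 m.
Total head at BH-5: h = 204.85 − 22.13 = 182.72 m.
Head difference: h(BH-4) − h(BH-5) = 174.17 − 182.72 = -8.55 m.
Hydraulic gradient: i = |Δh| / L = 8.55 / 1635 = 0.00523.

i ≈ 0.00523 m/m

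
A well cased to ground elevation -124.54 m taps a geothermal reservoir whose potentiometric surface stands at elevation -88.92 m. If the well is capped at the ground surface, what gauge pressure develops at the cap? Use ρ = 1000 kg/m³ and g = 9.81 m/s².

Head above the cap: Δh = -88.92 − (-124.54) = 35.62 m.
P = ρgΔh = 1000 × 9.81 × 35.62 = 349432 Pa ≈ 349 kPa.

P ≈ 349 kPa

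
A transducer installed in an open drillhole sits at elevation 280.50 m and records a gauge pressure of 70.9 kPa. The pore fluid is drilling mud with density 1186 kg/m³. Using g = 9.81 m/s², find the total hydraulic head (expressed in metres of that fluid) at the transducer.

h ≈ 286.59 m

ψ = P/(ρg) = 70.9×1000 / (1186 × 9.81) = 6.09 m.
h = z + ψ = 280.50 + 6.09 = 286.59 m.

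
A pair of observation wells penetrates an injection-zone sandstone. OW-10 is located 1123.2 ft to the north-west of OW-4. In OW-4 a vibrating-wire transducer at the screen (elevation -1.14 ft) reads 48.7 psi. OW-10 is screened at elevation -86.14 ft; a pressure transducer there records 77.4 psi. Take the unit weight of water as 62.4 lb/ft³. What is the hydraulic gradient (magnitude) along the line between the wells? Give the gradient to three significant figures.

Pressure head at OW-4: ψ = 144·P/γ = 144 × 48.7 / 62.4 = 112.38 ft.
Total head at OW-4: h = z + ψ = -1.14 + 112.38 = 111.24 ft.
Pressure head at OW-10: ψ = 144·P/γ = 144 × 77.4 / 62.4 = 178.62 ft.
Total head at OW-10: h = z + ψ = -86.14 + 178.62 = 92.48 ft.
Head difference: h(OW-4) − h(OW-10) = 111.24 − 92.48 = 18.76 ft.
Hydraulic gradient: i = |Δh| / L = 18.76 / 1123.2 = 0.0167.

i ≈ 0.0167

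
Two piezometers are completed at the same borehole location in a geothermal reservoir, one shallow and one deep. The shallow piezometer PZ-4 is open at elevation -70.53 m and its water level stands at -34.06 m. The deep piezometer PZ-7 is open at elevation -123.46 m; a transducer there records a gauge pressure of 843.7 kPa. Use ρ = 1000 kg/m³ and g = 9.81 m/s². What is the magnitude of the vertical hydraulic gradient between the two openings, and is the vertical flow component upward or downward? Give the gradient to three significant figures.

Total head at PZ-4: h = -34.06 m (water level in the standpipe).
Pressure head at PZ-7: ψ = P/(ρg) = 843.7×1000 / (1000 × 9.81) = 86.00 m.
Total head at PZ-7: h = z + ψ = -123.46 + 86.00 = -37.46 m.
Δh = h(PZ-4) − h(PZ-7) = -34.06 − (-37.46) = 3.40 m.
Vertical separation Δz = -70.53 − (-123.46) = 52.93 m.
|i_v| = |Δh| / Δz = 3.40 / 52.93 = 0.0642.
Head is higher in the shallow piezometer, so vertical flow is downward (recharge condition).

|i_v| ≈ 0.0642; vertical flow is downward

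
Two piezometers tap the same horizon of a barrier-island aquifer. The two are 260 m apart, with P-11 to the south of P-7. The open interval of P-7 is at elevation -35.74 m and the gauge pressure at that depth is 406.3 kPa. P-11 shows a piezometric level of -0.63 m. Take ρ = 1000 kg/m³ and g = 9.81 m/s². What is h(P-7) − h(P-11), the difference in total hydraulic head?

Pressure head at P-7: ψ = P/(ρg) = 406.3×1000 / (1000 × 9.81) = 41.42 m.
Total head at P-7: h = z + ψ = -35.74 + 41.42 = 5.68 m.
Total head at P-11: h = -0.63 m (water level in the piezometer is the total head).
Head difference: h(P-7) − h(P-11) = 5.68 − (-0.63) = 6.31 m.

Δh ≈ 6.31 m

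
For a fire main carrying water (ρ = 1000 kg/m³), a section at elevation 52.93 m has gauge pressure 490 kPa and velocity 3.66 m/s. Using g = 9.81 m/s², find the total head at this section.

h ≈ 103.56 m

Pressure head ψ = P/(ρg) = 490×1000 / (1000 × 9.81) = 49.95 m.
Velocity head = v²/(2g) = 3.66² / (2 × 9.81) = 0.683 m.
h = z + ψ + v²/(2g) = 52.93 + 49.95 + 0.683 = 103.56 m.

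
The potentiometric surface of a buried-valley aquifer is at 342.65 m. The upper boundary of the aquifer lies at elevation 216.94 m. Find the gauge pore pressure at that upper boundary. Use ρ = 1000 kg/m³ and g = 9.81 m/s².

Pressure head at the aquifer top: ψ = h − z = 342.65 − 216.94 = 125.71 m.
P = ρgψ = 1000 × 9.81 × 125.71 = 1233215 Pa ≈ 1230 kPa.

P ≈ 1230 kPa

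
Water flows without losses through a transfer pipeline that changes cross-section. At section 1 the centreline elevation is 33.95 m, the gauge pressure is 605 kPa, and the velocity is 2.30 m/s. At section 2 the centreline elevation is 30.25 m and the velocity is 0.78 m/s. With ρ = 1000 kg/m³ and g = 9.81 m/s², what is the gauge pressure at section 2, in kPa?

P₂ ≈ 644 kPa

Pressure head at 1: ψ₁ = P₁/(ρg) = 605×1000 / (1000 × 9.81) = 61.67 m.
Velocity heads: v₁²/2g = 2.30²/19.62 = 0.270 m; v₂²/2g = 0.78²/19.62 = 0.031 m.
Total head H = z₁ + ψ₁ + v₁²/2g = 33.95 + 61.67 + 0.270 = 95.89 m.
ψ₂ = H − z₂ − v₂²/2g = 95.89 − 30.25 − 0.031 = 65.61 m.
P₂ = ρgψ₂ = 1000 × 9.81 × 65.61 ≈ 644 kPa.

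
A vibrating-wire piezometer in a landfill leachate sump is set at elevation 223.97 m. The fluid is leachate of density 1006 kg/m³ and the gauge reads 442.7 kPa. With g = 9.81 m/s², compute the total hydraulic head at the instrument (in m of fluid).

ψ = P/(ρg) = 442.7×1000 / (1006 × 9.81) = 44.86 m.
h = z + ψ = 223.97 + 44.86 = 268.83 m.

h ≈ 268.83 m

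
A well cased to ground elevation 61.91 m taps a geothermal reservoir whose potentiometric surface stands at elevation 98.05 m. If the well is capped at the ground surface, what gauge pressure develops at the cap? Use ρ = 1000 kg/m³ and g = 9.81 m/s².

P ≈ 355 kPa

Head above the cap: Δh = 98.05 − 61.91 = 36.14 m.
P = ρgΔh = 1000 × 9.81 × 36.14 = 354533 Pa ≈ 355 kPa.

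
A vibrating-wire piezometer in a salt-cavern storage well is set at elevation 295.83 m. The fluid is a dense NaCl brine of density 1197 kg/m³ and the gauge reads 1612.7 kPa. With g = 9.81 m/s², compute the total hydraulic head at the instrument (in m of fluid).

ψ = P/(ρg) = 1612.7×1000 / (1197 × 9.81) = 137.34 m.
h = z + ψ = 295.83 + 137.34 = 433.17 m.

h ≈ 433.17 m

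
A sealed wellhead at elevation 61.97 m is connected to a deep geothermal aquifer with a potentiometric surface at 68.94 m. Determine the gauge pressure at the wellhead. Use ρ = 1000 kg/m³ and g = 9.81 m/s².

Head above the cap: Δh = 68.94 − 61.97 = 6.97 m.
P = ρgΔh = 1000 × 9.81 × 6.97 = 68376 Pa ≈ 68.4 kPa.

P ≈ 68.4 kPa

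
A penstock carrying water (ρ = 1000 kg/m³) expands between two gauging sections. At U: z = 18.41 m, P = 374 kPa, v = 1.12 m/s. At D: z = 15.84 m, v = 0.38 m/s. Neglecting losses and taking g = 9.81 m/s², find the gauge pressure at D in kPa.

P₂ ≈ 400 kPa

Pressure head at U: ψ₁ = P₁/(ρg) = 374×1000 / (1000 × 9.81) = 38.12 m.
Velocity heads: v₁²/2g = 1.12²/19.62 = 0.064 m; v₂²/2g = 0.38²/19.62 = 0.007 m.
Total head H = z₁ + ψ₁ + v₁²/2g = 18.41 + 38.12 + 0.064 = 56.59 m.
ψ₂ = H − z₂ − v₂²/2g = 56.59 − 15.84 − 0.007 = 40.74 m.
P₂ = ρgψ₂ = 1000 × 9.81 × 40.74 ≈ 400 kPa.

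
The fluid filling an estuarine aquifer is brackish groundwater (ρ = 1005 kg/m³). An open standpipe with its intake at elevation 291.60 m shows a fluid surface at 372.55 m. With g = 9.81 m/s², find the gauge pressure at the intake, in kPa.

P ≈ 798 kPa

Pressure head ψ = h − z = 372.55 − 291.60 = 80.95 m.
P = ρgψ = 1005 × 9.81 × 80.95 = 798090 Pa ≈ 798 kPa.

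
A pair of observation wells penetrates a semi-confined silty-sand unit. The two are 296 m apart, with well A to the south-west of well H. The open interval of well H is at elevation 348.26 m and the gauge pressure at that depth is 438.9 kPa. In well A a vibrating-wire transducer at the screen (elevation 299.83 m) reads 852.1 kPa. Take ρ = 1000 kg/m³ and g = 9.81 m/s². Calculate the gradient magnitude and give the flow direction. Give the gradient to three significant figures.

i ≈ 0.0213; groundwater flows toward the south-west

Pressure head at well H: ψ = P/(ρg) = 438.9×1000 / (1000 × 9.81) = 44.74 m.
Total head at well H: h = z + ψ = 348.26 + 44.74 = 393.00 m.
Pressure head at well A: ψ = P/(ρg) = 852.1×1000 / (1000 × 9.81) = 86.86 m.
Total head at well A: h = z + ψ = 299.83 + 86.86 = 386.69 m.
Head difference: h(well H) − h(well A) = 393.00 − 386.69 = 6.31 m.
Hydraulic gradient: i = |Δh| / L = 6.31 / 296 = 0.0213.
Flow is from higher to lower head: from well H toward well A, i.e. toward the south-west.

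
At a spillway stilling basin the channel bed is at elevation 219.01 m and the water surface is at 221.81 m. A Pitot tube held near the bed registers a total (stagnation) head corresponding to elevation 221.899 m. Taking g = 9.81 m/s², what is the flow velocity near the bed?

Near the bed, under hydrostatic conditions, the piezometric head (z + ψ) equals the free-surface elevation, 221.81 m.
Velocity head = total − piezometric = 221.899 − 221.81 = 0.089 m.
v = √(2g·h_v) = √(2 × 9.81 × 0.089) = 1.32 m/s.

v ≈ 1.32 m/s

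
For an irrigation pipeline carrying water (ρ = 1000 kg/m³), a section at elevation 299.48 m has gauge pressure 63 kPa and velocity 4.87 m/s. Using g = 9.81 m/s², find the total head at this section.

Pressure head ψ = P/(ρg) = 63×1000 / (1000 × 9.81) = 6.42 m.
Velocity head = v²/(2g) = 4.87² / (2 × 9.81) = 1.209 m.
h = z + ψ + v²/(2g) = 299.48 + 6.42 + 1.209 = 307.11 m.

h ≈ 307.11 m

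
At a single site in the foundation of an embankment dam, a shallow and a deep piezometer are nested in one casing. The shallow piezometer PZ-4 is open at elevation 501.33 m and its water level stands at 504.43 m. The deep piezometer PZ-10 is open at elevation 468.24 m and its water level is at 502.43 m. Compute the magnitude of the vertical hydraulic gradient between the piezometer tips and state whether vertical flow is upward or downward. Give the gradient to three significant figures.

Total head at PZ-4: h = 504.43 m (water level in the standpipe).
Total head at PZ-10: h = 502.43 m.
Δh = h(PZ-4) − h(PZ-10) = 504.43 − 502.43 = 2.00 m.
Vertical separation Δz = 501.33 − 468.24 = 33.09 m.
|i_v| = |Δh| / Δz = 2.00 / 33.09 = 0.0604.
Head is higher in the shallow piezometer, so vertical flow is downward (recharge condition).

|i_v| ≈ 0.0604; vertical flow is downward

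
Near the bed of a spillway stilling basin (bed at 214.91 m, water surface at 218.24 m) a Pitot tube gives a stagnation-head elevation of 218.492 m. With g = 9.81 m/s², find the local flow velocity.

Near the bed, under hydrostatic conditions, the piezometric head (z + ψ) equals the free-surface elevation, 218.24 m.
Velocity head = total − piezometric = 218.492 − 218.24 = 0.252 m.
v = √(2g·h_v) = √(2 × 9.81 × 0.252) = 2.22 m/s.

v ≈ 2.22 m/s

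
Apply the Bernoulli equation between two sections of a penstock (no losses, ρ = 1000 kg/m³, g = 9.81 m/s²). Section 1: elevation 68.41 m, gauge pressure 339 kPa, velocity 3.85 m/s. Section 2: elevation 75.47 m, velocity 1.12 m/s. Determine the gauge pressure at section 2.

Pressure head at 1: ψ₁ = P₁/(ρg) = 339×1000 / (1000 × 9.81) = 34.56 m.
Velocity heads: v₁²/2g = 3.85²/19.62 = 0.755 m; v₂²/2g = 1.12²/19.62 = 0.064 m.
Total head H = z₁ + ψ₁ + v₁²/2g = 68.41 + 34.56 + 0.755 = 103.72 m.
ψ₂ = H − z₂ − v₂²/2g = 103.72 − 75.47 − 0.064 = 28.19 m.
P₂ = ρgψ₂ = 1000 × 9.81 × 28.19 ≈ 277 kPa.

P₂ ≈ 277 kPa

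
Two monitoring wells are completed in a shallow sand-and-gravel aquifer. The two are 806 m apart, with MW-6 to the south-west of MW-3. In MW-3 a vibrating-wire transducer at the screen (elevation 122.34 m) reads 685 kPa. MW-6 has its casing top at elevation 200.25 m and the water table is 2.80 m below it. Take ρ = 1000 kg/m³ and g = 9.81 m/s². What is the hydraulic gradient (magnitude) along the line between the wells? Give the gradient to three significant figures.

Pressure head at MW-3: ψ = P/(ρg) = 685×1000 / (1000 × 9.81) = 69.83 m.
Total head at MW-3: h = z + ψ = 122.34 + 69.83 = 192.17 m.
Total head at MW-6: h = 200.25 − 2.80 = 197.45 m.
Head difference: h(MW-3) − h(MW-6) = 192.17 − 197.45 = -5.28 m.
Hydraulic gradient: i = |Δh| / L = 5.28 / 806 = 0.00655.

i ≈ 0.00655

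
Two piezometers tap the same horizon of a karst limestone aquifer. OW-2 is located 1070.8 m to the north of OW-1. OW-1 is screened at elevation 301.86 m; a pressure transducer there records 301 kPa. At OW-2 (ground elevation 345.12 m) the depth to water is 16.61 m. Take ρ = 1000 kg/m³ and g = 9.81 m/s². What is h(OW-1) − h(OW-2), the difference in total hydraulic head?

Pressure head at OW-1: ψ = P/(ρg) = 301×1000 / (1000 × 9.81) = 30.68 m.
Total head at OW-1: h = z + ψ = 301.86 + 30.68 = 332.54 m.
Total head at OW-2: h = 345.12 − 16.61 = 328.51 m.
Head difference: h(OW-1) − h(OW-2) = 332.54 − 328.51 = 4.03 m.

Δh ≈ 4.03 m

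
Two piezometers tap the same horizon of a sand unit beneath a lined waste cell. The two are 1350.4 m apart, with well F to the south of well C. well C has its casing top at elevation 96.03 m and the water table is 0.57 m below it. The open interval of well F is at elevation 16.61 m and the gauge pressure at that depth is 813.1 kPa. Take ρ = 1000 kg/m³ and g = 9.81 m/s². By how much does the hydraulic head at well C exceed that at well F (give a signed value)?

Total head at well C: h = 96.03 − 0.57 = 95.46 m.
Pressure head at well F: ψ = P/(ρg) = 813.1×1000 / (1000 × 9.81) = 82.88 m.
Total head at well F: h = z + ψ = 16.61 + 82.88 = 99.49 m.
Head difference: h(well C) − h(well F) = 95.46 − 99.49 = -4.03 m.

Δh ≈ -4.03 m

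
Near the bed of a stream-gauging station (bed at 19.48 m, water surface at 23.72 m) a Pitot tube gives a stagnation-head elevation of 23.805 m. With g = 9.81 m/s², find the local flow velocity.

Near the bed, under hydrostatic conditions, the piezometric head (z + ψ) equals the free-surface elevation, 23.72 m.
Velocity head = total − piezometric = 23.805 − 23.72 = 0.085 m.
v = √(2g·h_v) = √(2 × 9.81 × 0.085) = 1.29 m/s.

v ≈ 1.29 m/s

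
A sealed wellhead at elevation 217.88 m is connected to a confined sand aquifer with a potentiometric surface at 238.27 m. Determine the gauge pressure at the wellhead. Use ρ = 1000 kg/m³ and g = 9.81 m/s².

Head above the cap: Δh = 238.27 − 217.88 = 20.39 m.
P = ρgΔh = 1000 × 9.81 × 20.39 = 200026 Pa ≈ 200 kPa.

P ≈ 200 kPa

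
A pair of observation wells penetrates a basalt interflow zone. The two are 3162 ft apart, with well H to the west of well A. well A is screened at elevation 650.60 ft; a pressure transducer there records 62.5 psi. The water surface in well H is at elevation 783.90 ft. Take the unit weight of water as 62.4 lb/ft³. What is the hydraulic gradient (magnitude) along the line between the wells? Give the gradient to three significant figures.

Pressure head at well A: ψ = 144·P/γ = 144 × 62.5 / 62.4 = 144.23 ft.
Total head at well A: h = z + ψ = 650.60 + 144.23 = 794.83 ft.
Total head at well H: h = 783.90 ft (water level in the piezometer is the total head).
Head difference: h(well A) − h(well H) = 794.83 − 783.90 = 10.93 ft.
Hydraulic gradient: i = |Δh| / L = 10.93 / 3162 = 0.00346.

i ≈ 0.00346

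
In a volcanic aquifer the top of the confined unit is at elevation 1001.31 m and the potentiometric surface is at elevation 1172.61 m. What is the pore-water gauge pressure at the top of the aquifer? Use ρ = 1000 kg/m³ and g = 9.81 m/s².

P ≈ 1680 kPa

Pressure head at the aquifer top: ψ = h − z = 1172.61 − 1001.31 = 171.30 m.
P = ρgψ = 1000 × 9.81 × 171.30 = 1680453 Pa ≈ 1680 kPa.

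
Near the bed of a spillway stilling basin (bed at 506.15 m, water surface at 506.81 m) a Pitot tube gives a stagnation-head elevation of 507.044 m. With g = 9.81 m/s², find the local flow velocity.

Near the bed, under hydrostatic conditions, the piezometric head (z + ψ) equals the free-surface elevation, 506.81 m.
Velocity head = total − piezometric = 507.044 − 506.81 = 0.234 m.
v = √(2g·h_v) = √(2 × 9.81 × 0.234) = 2.14 m/s.

v ≈ 2.14 m/s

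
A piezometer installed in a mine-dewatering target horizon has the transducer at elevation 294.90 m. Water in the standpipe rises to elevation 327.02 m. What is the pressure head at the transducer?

Total head h = 327.02 m (the water-surface elevation in the piezometer).
Pressure head ψ = h − z = 327.02 − 294.90 = 32.12 m.

ψ ≈ 32.12 m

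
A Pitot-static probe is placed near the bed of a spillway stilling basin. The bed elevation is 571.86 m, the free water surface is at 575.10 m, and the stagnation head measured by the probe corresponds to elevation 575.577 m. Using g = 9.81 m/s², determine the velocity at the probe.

v ≈ 3.06 m/s

Near the bed, under hydrostatic conditions, the piezometric head (z + ψ) equals the free-surface elevation, 575.10 m.
Velocity head = total − piezometric = 575.577 − 575.10 = 0.477 m.
v = √(2g·h_v) = √(2 × 9.81 × 0.477) = 3.06 m/s.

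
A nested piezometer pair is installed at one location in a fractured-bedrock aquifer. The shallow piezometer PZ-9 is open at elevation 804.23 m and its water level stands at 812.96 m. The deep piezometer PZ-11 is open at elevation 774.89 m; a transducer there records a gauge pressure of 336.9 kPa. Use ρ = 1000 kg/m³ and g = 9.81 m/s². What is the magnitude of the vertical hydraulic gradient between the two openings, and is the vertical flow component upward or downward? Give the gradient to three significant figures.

Total head at PZ-9: h = 812.96 m (water level in the standpipe).
Pressure head at PZ-11: ψ = P/(ρg) = 336.9×1000 / (1000 × 9.81) = 34.34 m.
Total head at PZ-11: h = z + ψ = 774.89 + 34.34 = 809.23 m.
Δh = h(PZ-9) − h(PZ-11) = 812.96 − 809.23 = 3.73 m.
Vertical separation Δz = 804.23 − 774.89 = 29.34 m.
|i_v| = |Δh| / Δz = 3.73 / 29.34 = 0.127.
Head is higher in the shallow piezometer, so vertical flow is downward (recharge condition).

|i_v| ≈ 0.127; vertical flow is downward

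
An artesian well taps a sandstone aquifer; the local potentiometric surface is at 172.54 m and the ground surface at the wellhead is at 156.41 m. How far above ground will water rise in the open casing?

Water rises to the potentiometric surface, so the rise above ground = 172.54 − 156.41 = 16.13 m.

≈ 16.13 m above ground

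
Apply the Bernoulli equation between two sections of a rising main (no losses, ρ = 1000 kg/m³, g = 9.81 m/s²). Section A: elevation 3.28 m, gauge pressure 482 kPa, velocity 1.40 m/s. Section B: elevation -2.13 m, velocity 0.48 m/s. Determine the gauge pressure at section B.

Pressure head at A: ψ₁ = P₁/(ρg) = 482×1000 / (1000 × 9.81) = 49.13 m.
Velocity heads: v₁²/2g = 1.40²/19.62 = 0.100 m; v₂²/2g = 0.48²/19.62 = 0.012 m.
Total head H = z₁ + ψ₁ + v₁²/2g = 3.28 + 49.13 + 0.100 = 52.51 m.
ψ₂ = H − z₂ − v₂²/2g = 52.51 − (-2.13) − 0.012 = 54.63 m.
P₂ = ρgψ₂ = 1000 × 9.81 × 54.63 ≈ 536 kPa.

P₂ ≈ 536 kPa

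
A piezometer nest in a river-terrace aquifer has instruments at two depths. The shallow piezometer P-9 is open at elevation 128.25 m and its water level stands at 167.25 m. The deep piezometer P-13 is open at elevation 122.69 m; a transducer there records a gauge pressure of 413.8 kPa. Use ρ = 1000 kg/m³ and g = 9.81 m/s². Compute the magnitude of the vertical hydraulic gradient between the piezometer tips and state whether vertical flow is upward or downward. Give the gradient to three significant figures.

|i_v| ≈ 0.428; vertical flow is downward

Total head at P-9: h = 167.25 m (water level in the standpipe).
Pressure head at P-13: ψ = P/(ρg) = 413.8×1000 / (1000 × 9.81) = 42.18 m.
Total head at P-13: h = z + ψ = 122.69 + 42.18 = 164.87 m.
Δh = h(P-9) − h(P-13) = 167.25 − 164.87 = 2.38 m.
Vertical separation Δz = 128.25 − 122.69 = 5.56 m.
|i_v| = |Δh| / Δz = 2.38 / 5.56 = 0.428.
Head is higher in the shallow piezometer, so vertical flow is downward (recharge condition).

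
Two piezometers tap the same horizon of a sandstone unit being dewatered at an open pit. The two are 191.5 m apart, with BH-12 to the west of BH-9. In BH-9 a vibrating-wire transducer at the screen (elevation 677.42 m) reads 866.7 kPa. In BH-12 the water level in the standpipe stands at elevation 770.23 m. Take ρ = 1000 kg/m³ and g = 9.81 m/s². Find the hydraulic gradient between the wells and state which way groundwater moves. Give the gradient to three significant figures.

i ≈ 0.0233; groundwater flows toward the east

Pressure head at BH-9: ψ = P/(ρg) = 866.7×1000 / (1000 × 9.81) = 88.35 m.
Total head at BH-9: h = z + ψ = 677.42 + 88.35 = 765.77 m.
Total head at BH-12: h = 770.23 m (water level in the piezometer is the total head).
Head difference: h(BH-9) − h(BH-12) = 765.77 − 770.23 = -4.46 m.
Hydraulic gradient: i = |Δh| / L = 4.46 / 191.5 = 0.0233.
Flow is from higher to lower head: from BH-12 toward BH-9, i.e. toward the east.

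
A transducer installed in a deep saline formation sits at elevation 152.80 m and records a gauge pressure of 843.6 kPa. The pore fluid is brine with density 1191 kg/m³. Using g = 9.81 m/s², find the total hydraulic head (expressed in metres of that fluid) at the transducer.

h ≈ 225.00 m

ψ = P/(ρg) = 843.6×1000 / (1191 × 9.81) = 72.20 m.
h = z + ψ = 152.80 + 72.20 = 225.00 m.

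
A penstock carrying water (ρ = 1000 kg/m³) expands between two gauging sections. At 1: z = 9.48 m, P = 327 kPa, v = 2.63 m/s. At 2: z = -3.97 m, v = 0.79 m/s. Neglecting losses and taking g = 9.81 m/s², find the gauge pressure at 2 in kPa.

Pressure head at 1: ψ₁ = P₁/(ρg) = 327×1000 / (1000 × 9.81) = 33.33 m.
Velocity heads: v₁²/2g = 2.63²/19.62 = 0.353 m; v₂²/2g = 0.79²/19.62 = 0.032 m.
Total head H = z₁ + ψ₁ + v₁²/2g = 9.48 + 33.33 + 0.353 = 43.16 m.
ψ₂ = H − z₂ − v₂²/2g = 43.16 − (-3.97) − 0.032 = 47.10 m.
P₂ = ρgψ₂ = 1000 × 9.81 × 47.10 ≈ 462 kPa.

P₂ ≈ 462 kPa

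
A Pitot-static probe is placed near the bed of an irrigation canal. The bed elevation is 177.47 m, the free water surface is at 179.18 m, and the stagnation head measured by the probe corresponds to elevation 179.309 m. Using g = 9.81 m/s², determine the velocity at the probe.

v ≈ 1.59 m/s

Near the bed, under hydrostatic conditions, the piezometric head (z + ψ) equals the free-surface elevation, 179.18 m.
Velocity head = total − piezometric = 179.309 − 179.18 = 0.129 m.
v = √(2g·h_v) = √(2 × 9.81 × 0.129) = 1.59 m/s.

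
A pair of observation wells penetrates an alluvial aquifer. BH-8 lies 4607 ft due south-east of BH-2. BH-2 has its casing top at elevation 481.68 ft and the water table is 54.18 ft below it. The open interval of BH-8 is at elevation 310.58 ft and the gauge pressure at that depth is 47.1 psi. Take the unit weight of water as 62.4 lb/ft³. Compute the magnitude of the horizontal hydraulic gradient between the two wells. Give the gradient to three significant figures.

Total head at BH-2: h = 481.68 − 54.18 = 427.50 ft.
Pressure head at BH-8: ψ = 144·P/γ = 144 × 47.1 / 62.4 = 108.69 ft.
Total head at BH-8: h = z + ψ = 310.58 + 108.69 = 419.27 ft.
Head difference: h(BH-2) − h(BH-8) = 427.50 − 419.27 = 8.23 ft.
Hydraulic gradient: i = |Δh| / L = 8.23 / 4607 = 0.00179.

i ≈ 0.00179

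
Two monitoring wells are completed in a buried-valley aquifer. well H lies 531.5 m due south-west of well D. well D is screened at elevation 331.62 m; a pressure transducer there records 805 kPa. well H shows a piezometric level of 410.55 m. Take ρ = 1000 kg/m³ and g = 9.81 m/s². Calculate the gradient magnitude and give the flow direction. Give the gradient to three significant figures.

i ≈ 0.00589; groundwater flows toward the south-west

Pressure head at well D: ψ = P/(ρg) = 805×1000 / (1000 × 9.81) = 82.06 m.
Total head at well D: h = z + ψ = 331.62 + 82.06 = 413.68 m.
Total head at well H: h = 410.55 m (water level in the piezometer is the total head).
Head difference: h(well D) − h(well H) = 413.68 − 410.55 = 3.13 m.
Hydraulic gradient: i = |Δh| / L = 3.13 / 531.5 = 0.00589.
Flow is from higher to lower head: from well D toward well H, i.e. toward the south-west.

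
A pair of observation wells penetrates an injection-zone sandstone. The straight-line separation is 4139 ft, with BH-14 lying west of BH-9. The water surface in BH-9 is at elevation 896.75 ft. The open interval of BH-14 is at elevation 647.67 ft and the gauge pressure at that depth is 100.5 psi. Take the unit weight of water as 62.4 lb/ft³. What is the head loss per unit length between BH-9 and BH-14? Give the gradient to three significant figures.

Total head at BH-9: h = 896.75 ft (water level in the piezometer is the total head).
Pressure head at BH-14: ψ = 144·P/γ = 144 × 100.5 / 62.4 = 231.92 ft.
Total head at BH-14: h = z + ψ = 647.67 + 231.92 = 879.59 ft.
Head difference: h(BH-9) − h(BH-14) = 896.75 − 879.59 = 17.16 ft.
Hydraulic gradient: i = |Δh| / L = 17.16 / 4139 = 0.00415.

i ≈ 0.00415 ft/ft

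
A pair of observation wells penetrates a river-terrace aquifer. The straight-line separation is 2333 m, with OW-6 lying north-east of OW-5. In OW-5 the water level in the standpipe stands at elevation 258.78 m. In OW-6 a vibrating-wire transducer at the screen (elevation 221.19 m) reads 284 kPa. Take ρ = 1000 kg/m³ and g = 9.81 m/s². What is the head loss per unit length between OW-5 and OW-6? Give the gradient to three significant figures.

i ≈ 0.00370 m/m

Total head at OW-5: h = 258.78 m (water level in the piezometer is the total head).
Pressure head at OW-6: ψ = P/(ρg) = 284×1000 / (1000 × 9.81) = 28.95 m.
Total head at OW-6: h = z + ψ = 221.19 + 28.95 = 250.14 m.
Head difference: h(OW-5) − h(OW-6) = 258.78 − 250.14 = 8.64 m.
Hydraulic gradient: i = |Δh| / L = 8.64 / 2333 = 0.00370.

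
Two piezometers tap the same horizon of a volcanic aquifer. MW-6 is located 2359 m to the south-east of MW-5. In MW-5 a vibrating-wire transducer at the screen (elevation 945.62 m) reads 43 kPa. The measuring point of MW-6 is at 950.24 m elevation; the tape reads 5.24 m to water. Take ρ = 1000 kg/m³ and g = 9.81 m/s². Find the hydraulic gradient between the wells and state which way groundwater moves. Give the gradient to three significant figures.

i ≈ 0.00212; groundwater flows toward the south-east

Pressure head at MW-5: ψ = P/(ρg) = 43×1000 / (1000 × 9.81) = 4.38 m.
Total head at MW-5: h = z + ψ = 945.62 + 4.38 = 950.00 m.
Total head at MW-6: h = 950.24 − 5.24 = 945.00 m.
Head difference: h(MW-5) − h(MW-6) = 950.00 − 945.00 = 5.00 m.
Hydraulic gradient: i = |Δh| / L = 5.00 / 2359 = 0.00212.
Flow is from higher to lower head: from MW-5 toward MW-6, i.e. toward the south-east.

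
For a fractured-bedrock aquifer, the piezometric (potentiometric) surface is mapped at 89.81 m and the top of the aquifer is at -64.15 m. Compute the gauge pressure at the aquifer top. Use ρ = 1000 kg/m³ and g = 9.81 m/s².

P ≈ 1510 kPa

Pressure head at the aquifer top: ψ = h − z = 89.81 − (-64.15) = 153.96 m.
P = ρgψ = 1000 × 9.81 × 153.96 = 1510348 Pa ≈ 1510 kPa.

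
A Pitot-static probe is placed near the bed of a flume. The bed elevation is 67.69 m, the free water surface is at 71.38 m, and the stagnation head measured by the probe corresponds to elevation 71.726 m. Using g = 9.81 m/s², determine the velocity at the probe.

v ≈ 2.61 m/s

Near the bed, under hydrostatic conditions, the piezometric head (z + ψ) equals the free-surface elevation, 71.38 m.
Velocity head = total − piezometric = 71.726 − 71.38 = 0.346 m.
v = √(2g·h_v) = √(2 × 9.81 × 0.346) = 2.61 m/s.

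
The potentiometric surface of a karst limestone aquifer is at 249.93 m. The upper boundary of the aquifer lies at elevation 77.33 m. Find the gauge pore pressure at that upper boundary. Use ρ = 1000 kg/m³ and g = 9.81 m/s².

P ≈ 1690 kPa

Pressure head at the aquifer top: ψ = h − z = 249.93 − 77.33 = 172.60 m.
P = ρgψ = 1000 × 9.81 × 172.60 = 1693206 Pa ≈ 1690 kPa.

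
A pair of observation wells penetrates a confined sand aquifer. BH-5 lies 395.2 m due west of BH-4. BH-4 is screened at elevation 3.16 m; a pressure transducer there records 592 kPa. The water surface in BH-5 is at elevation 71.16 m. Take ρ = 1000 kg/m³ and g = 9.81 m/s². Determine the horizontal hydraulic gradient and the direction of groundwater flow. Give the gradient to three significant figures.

i ≈ 0.0194; groundwater flows toward the east

Pressure head at BH-4: ψ = P/(ρg) = 592×1000 / (1000 × 9.81) = 60.35 m.
Total head at BH-4: h = z + ψ = 3.16 + 60.35 = 63.51 m.
Total head at BH-5: h = 71.16 m (water level in the piezometer is the total head).
Head difference: h(BH-4) − h(BH-5) = 63.51 − 71.16 = -7.65 m.
Hydraulic gradient: i = |Δh| / L = 7.65 / 395.2 = 0.0194.
Flow is from higher to lower head: from BH-5 toward BH-4, i.e. toward the east.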